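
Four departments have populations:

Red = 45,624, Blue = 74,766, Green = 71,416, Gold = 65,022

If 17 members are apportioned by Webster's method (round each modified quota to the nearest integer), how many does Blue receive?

Standard divisor 256828/17 ≈ 15107.529; standard quotas: Red 3.020, Blue 4.949, Green 4.727, Gold 4.304.
Rounding to the nearest integer gives Red 3, Blue 5, Green 5, Gold 4 — total 17, matching the house size, so no adjustment is needed.
Blue receives 5.

5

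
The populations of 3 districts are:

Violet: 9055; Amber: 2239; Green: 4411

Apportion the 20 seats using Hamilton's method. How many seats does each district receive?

Standard divisor: 15705 ÷ 20 ≈ 785.25.
Standard quotas: Violet 11.5314, Amber 2.8513, Green 5.6173.
Lower quotas: Violet 11, Amber 2, Green 5 (sum 18, leaving 2 seats).
Remainders in descending order: Amber 0.8513, Green 0.6173, Violet 0.5314.
Largest remainders: Amber, Green receive the extra seats.

Violet 11, Amber 3, Green 6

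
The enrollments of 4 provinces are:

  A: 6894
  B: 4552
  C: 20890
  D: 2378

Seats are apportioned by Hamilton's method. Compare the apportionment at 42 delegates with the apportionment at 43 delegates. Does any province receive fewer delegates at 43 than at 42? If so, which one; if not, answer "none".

none

At 42 seats: A 8, B 6, C 25, D 3.
At 43 seats: A 8, B 6, C 26, D 3.
No province's allocation decreased.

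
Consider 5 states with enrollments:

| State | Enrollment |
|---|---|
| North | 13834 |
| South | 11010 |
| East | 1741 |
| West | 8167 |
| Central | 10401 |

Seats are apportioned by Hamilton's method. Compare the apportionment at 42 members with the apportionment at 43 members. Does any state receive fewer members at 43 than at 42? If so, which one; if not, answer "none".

At 42 seats: North 13, South 10, East 2, West 7, Central 10.
At 43 seats: North 13, South 10, East 2, West 8, Central 10.
No state's allocation decreased.

none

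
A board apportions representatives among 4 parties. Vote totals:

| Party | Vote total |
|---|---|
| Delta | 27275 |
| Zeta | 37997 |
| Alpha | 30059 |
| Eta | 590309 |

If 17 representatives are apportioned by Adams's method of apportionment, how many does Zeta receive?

1

Standard divisor 685640/17 ≈ 40331.765; standard quotas: Delta 0.676, Zeta 0.942, Alpha 0.745, Eta 14.636.
Rounding up gives 1, 1, 1, 15 = 18 seats, so the divisor must be adjusted.
With modified divisor 43800: modified quotas Delta 0.623, Zeta 0.868, Alpha 0.686, Eta 13.477.
Rounding up: Delta 1, Zeta 1, Alpha 1, Eta 14 (total 17).
Zeta receives 1.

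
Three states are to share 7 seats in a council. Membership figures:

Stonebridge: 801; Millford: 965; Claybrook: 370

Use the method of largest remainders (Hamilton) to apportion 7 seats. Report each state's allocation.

Stonebridge 3, Millford 3, Claybrook 1

The standard divisor is 2136/7 ≈ 305.143.
Standard quotas: Stonebridge 2.625, Millford 3.162, Claybrook 1.213.
Lower quotas: Stonebridge 2, Millford 3, Claybrook 1 (sum 6, leaving 1 seat).
Remainders in descending order: Stonebridge 0.625, Claybrook 0.213, Millford 0.162.
Largest remainder: Stonebridge receives the extra seat.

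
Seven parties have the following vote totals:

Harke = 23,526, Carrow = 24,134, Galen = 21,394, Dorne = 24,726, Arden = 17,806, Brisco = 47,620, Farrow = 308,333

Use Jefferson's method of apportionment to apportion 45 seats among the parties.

Standard divisor 467539/45 ≈ 10389.756; standard quotas: Harke 2.264, Carrow 2.323, Galen 2.059, Dorne 2.380, Arden 1.714, Brisco 4.583, Farrow 29.677.
Rounding down gives 2, 2, 2, 2, 1, 4, 29 = 42 seats, so the divisor must be adjusted.
With modified divisor 9600: modified quotas Harke 2.451, Carrow 2.514, Galen 2.229, Dorne 2.576, Arden 1.855, Brisco 4.960, Farrow 32.118.
Rounding down: Harke 2, Carrow 2, Galen 2, Dorne 2, Arden 1, Brisco 4, Farrow 32 (total 45).

Harke 2, Carrow 2, Galen 2, Dorne 2, Arden 1, Brisco 4, Farrow 32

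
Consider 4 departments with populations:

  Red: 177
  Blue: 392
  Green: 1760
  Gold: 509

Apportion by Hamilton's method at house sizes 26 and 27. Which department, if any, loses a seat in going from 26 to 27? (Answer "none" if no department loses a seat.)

At 26 seats: Red 2, Blue 3, Green 16, Gold 5.
At 27 seats: Red 1, Blue 4, Green 17, Gold 5.
Red drops from 2 to 1.

Red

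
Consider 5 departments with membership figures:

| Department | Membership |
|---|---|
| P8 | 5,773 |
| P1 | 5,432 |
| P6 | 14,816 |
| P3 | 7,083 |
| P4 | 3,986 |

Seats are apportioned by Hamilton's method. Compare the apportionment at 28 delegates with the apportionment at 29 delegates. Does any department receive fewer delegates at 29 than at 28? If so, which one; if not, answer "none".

P8

At 28 seats: P8 5, P1 4, P6 11, P3 5, P4 3.
At 29 seats: P8 4, P1 4, P6 12, P3 6, P4 3.
P8 drops from 5 to 4.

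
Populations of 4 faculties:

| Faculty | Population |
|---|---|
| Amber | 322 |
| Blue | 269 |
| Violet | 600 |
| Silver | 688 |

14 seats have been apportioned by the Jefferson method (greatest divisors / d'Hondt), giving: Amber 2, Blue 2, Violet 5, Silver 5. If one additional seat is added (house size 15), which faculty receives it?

Silver

Priority for the next seat is population ÷ (current seats + 1).
Priorities: Amber 107.333, Blue 89.667, Violet 100.000, Silver 114.667.
Highest priority: Silver.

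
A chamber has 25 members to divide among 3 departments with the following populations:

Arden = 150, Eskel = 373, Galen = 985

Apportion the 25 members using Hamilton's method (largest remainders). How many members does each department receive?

The standard divisor is 1508/25 ≈ 60.32.
Standard quotas: Arden 2.487, Eskel 6.184, Galen 16.330.
Lower quotas: Arden 2, Eskel 6, Galen 16 (sum 24, leaving 1 seat).
Remainders in descending order: Arden 0.487, Galen 0.330, Eskel 0.184.
The surplus seat goes to Arden.

Arden: 3, Eskel: 6, Galen: 16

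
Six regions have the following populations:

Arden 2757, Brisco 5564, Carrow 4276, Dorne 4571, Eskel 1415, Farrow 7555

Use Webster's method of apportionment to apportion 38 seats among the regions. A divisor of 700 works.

Arden 4, Brisco 8, Carrow 6, Dorne 7, Eskel 2, Farrow 11

With modified divisor 700: modified quotas Arden 3.939, Brisco 7.949, Carrow 6.109, Dorne 6.530, Eskel 2.021, Farrow 10.793.
Rounding to the nearest integer: Arden 4, Brisco 8, Carrow 6, Dorne 7, Eskel 2, Farrow 11 (total 38).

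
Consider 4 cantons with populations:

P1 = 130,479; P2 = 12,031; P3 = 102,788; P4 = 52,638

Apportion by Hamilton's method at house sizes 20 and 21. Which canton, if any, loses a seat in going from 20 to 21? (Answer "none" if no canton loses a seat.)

none

At 20 seats: P1 9, P2 1, P3 7, P4 3.
At 21 seats: P1 9, P2 1, P3 7, P4 4.
No canton's allocation decreased.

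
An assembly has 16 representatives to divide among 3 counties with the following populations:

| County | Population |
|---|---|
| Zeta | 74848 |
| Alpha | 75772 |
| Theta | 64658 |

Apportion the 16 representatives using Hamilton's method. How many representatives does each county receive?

Zeta 5; Alpha 6; Theta 5

Total 215278; standard divisor 215278/16 ≈ 13454.875.
Standard quotas: Zeta 5.5629, Alpha 5.6316, Theta 4.8055.
Lower quotas: Zeta 5, Alpha 5, Theta 4 (sum 14, leaving 2 seats).
Remainders in descending order: Theta 0.8055, Alpha 0.6316, Zeta 0.5629.
Largest remainders: Theta, Alpha receive the extra seats.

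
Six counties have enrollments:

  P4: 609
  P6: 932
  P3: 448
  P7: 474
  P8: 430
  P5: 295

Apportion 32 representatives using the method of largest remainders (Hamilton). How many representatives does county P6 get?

Standard divisor: 3188 ÷ 32 ≈ 99.625.
Standard quotas: P4 6.113, P6 9.355, P3 4.497, P7 4.758, P8 4.316, P5 2.961.
Lower quotas: P4 6, P6 9, P3 4, P7 4, P8 4, P5 2 (sum 29, leaving 3 seats).
Remainders in descending order: P5 0.961, P7 0.758, P3 0.497, P6 0.355, P8 0.316, P4 0.113.
The surplus seats go to P5, P7, P3.
P6 receives 9.

9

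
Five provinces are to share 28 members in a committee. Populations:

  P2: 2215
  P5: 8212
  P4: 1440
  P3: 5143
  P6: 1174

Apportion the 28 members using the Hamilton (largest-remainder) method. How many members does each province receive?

Total 18184; standard divisor 18184/28 ≈ 649.429.
Standard quotas: P2 3.4107, P5 12.6450, P4 2.2173, P3 7.9193, P6 1.8077.
Lower quotas: P2 3, P5 12, P4 2, P3 7, P6 1 (sum 25, leaving 3 seats).
Remainders in descending order: P3 0.9193, P6 0.8077, P5 0.6450, P2 0.4107, P4 0.2173.
The surplus seats go to P3, P6, P5.

P2 3, P5 13, P4 2, P3 8, P6 2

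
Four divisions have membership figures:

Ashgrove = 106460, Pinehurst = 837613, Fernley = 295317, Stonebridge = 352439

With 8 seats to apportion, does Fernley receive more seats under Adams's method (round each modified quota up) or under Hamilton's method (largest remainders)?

Adams: Ashgrove 1, Pinehurst 3, Fernley 2, Stonebridge 2.
Hamilton: Ashgrove 1, Pinehurst 4, Fernley 1, Stonebridge 2.
Fernley gets 2 under Adams and 1 under Hamilton.

Adams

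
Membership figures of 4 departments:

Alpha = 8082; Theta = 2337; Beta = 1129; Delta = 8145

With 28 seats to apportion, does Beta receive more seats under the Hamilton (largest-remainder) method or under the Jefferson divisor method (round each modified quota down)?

Hamilton: Alpha 11, Theta 3, Beta 2, Delta 12.
Jefferson: Alpha 12, Theta 3, Beta 1, Delta 12.
Beta gets 2 under Hamilton and 1 under Jefferson.

Hamilton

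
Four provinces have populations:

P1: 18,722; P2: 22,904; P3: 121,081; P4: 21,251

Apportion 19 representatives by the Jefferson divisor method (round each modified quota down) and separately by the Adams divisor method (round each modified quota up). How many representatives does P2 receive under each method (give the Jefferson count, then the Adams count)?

Jefferson: P1 2, P2 2, P3 13, P4 2.
Adams: P1 2, P2 3, P3 12, P4 2.
P2 gets 2 under Jefferson and 3 under Adams.

2 and 3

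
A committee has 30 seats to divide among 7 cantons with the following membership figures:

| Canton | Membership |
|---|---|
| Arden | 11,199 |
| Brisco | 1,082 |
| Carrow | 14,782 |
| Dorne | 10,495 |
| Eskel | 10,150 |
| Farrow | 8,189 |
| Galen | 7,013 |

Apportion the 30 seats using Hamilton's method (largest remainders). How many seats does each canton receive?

Arden 5, Brisco 1, Carrow 7, Dorne 5, Eskel 5, Farrow 4, Galen 3

Standard divisor: 62910 ÷ 30 = 2097.
Standard quotas: Arden 5.3405, Brisco 0.5160, Carrow 7.0491, Dorne 5.0048, Eskel 4.8402, Farrow 3.9051, Galen 3.3443.
Lower quotas: Arden 5, Brisco 0, Carrow 7, Dorne 5, Eskel 4, Farrow 3, Galen 3 (sum 27, leaving 3 seats).
Remainders in descending order: Farrow 0.9051, Eskel 0.8402, Brisco 0.5160, Galen 0.3443, Arden 0.3405, Carrow 0.0491, Dorne 0.0048.
Largest remainders: Farrow, Eskel, Brisco receive the extra seats.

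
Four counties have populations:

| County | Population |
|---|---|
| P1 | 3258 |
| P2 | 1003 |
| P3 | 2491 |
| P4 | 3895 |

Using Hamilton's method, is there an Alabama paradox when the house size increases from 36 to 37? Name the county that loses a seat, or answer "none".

At 36 seats: P1 11, P2 3, P3 9, P4 13.
At 37 seats: P1 11, P2 3, P3 9, P4 14.
No county's allocation decreased.

none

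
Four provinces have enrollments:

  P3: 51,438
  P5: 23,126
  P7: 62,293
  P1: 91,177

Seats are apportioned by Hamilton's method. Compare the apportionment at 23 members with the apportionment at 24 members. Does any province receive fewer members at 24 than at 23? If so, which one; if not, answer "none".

P5

At 23 seats: P3 5, P5 3, P7 6, P1 9.
At 24 seats: P3 5, P5 2, P7 7, P1 10.
P5 drops from 3 to 2.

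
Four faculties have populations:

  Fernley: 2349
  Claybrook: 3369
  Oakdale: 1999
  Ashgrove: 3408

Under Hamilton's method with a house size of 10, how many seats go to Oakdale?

2

Total 11125; standard divisor 11125/10 ≈ 1112.5.
Standard quotas: Fernley 2.111, Claybrook 3.028, Oakdale 1.797, Ashgrove 3.063.
Lower quotas: Fernley 2, Claybrook 3, Oakdale 1, Ashgrove 3 (sum 9, leaving 1 seat).
Remainders in descending order: Oakdale 0.797, Fernley 0.111, Ashgrove 0.063, Claybrook 0.028.
Largest remainder: Oakdale receives the extra seat.
Oakdale receives 2.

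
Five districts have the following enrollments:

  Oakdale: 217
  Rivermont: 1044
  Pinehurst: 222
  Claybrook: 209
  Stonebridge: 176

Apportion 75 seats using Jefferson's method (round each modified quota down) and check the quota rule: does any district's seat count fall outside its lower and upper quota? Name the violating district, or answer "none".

Standard quotas: Oakdale 8.713, Rivermont 41.916, Pinehurst 8.913, Claybrook 8.391, Stonebridge 7.066.
Jefferson allocation: Oakdale 8, Rivermont 43, Pinehurst 9, Claybrook 8, Stonebridge 7.
Rivermont has quota 41.916 (lower 41, upper 42) but receives 43 — outside the quota interval.

Rivermont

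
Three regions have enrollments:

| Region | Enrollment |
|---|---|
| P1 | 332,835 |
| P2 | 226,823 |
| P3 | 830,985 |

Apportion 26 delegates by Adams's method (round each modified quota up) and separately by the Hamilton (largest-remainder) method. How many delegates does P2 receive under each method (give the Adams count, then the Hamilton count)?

Adams: P1 6, P2 5, P3 15.
Hamilton: P1 6, P2 4, P3 16.
P2 gets 5 under Adams and 4 under Hamilton.

5 and 4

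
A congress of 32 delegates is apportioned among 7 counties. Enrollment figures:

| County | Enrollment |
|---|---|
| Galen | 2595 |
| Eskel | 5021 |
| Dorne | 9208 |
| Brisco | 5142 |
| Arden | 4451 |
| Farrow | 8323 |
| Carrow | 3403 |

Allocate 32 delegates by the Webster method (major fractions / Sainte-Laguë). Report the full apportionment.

Galen 2; Eskel 4; Dorne 8; Brisco 4; Arden 4; Farrow 7; Carrow 3

Standard divisor 38143/32 ≈ 1191.969; standard quotas: Galen 2.177, Eskel 4.212, Dorne 7.725, Brisco 4.314, Arden 3.734, Farrow 6.983, Carrow 2.855.
Rounding to the nearest integer gives Galen 2, Eskel 4, Dorne 8, Brisco 4, Arden 4, Farrow 7, Carrow 3 — total 32, matching the house size, so no adjustment is needed.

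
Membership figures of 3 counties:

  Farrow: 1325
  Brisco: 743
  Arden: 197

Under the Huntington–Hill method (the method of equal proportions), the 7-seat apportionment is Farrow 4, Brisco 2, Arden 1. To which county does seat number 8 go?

Priority for the next seat is population ÷ (√(s·(s+1))).
Priorities: Farrow 296.279, Brisco 303.328, Arden 139.300.
Highest priority: Brisco.

Brisco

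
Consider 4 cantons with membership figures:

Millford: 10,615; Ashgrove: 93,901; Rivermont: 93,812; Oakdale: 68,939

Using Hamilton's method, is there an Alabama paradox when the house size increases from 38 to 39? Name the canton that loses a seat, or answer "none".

At 38 seats: Millford 2, Ashgrove 13, Rivermont 13, Oakdale 10.
At 39 seats: Millford 1, Ashgrove 14, Rivermont 14, Oakdale 10.
Millford drops from 2 to 1.

Millford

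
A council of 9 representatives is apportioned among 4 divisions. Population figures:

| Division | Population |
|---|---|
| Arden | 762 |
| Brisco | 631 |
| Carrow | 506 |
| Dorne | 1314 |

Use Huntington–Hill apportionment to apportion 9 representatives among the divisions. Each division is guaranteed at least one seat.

With divisor 369: modified quotas Arden 2.065, Brisco 1.710, Carrow 1.371, Dorne 3.561.
Geometric-mean thresholds: Arden √(2·3)=2.449, Brisco √(1·2)=1.414, Carrow √(1·2)=1.414, Dorne √(3·4)=3.464.
Each quota rounded against its threshold gives Arden 2, Brisco 2, Carrow 1, Dorne 4 (total 9).

Arden 2, Brisco 2, Carrow 1, Dorne 4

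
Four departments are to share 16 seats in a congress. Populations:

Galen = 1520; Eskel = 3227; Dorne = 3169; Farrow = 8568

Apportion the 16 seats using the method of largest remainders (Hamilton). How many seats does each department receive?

Galen: 2, Eskel: 3, Dorne: 3, Farrow: 8

Total 16484; standard divisor 16484/16 ≈ 1030.25.
Standard quotas: Galen 1.4754, Eskel 3.1322, Dorne 3.0760, Farrow 8.3164.
Lower quotas: Galen 1, Eskel 3, Dorne 3, Farrow 8 (sum 15, leaving 1 seat).
Remainders in descending order: Galen 0.4754, Farrow 0.3164, Eskel 0.1322, Dorne 0.0760.
The surplus seat goes to Galen.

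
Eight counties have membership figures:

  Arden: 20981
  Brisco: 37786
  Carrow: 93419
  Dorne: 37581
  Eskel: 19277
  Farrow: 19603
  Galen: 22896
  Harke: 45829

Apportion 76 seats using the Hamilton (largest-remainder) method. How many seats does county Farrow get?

The standard divisor is 297372/76 ≈ 3912.789.
Standard quotas: Arden 5.3622, Brisco 9.6570, Carrow 23.8753, Dorne 9.6047, Eskel 4.9267, Farrow 5.0100, Galen 5.8516, Harke 11.7126.
Lower quotas: Arden 5, Brisco 9, Carrow 23, Dorne 9, Eskel 4, Farrow 5, Galen 5, Harke 11 (sum 71, leaving 5 seats).
Remainders in descending order: Eskel 0.9267, Carrow 0.8753, Galen 0.8516, Harke 0.7126, Brisco 0.6570, Dorne 0.6047, Arden 0.3622, Farrow 0.0100.
Largest remainders: Eskel, Carrow, Galen, Harke, Brisco receive the extra seats.
Farrow receives 5.

5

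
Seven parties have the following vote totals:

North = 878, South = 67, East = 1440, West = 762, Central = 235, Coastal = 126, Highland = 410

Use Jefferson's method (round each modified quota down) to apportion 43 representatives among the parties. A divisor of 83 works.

With modified divisor 83: modified quotas North 10.578, South 0.807, East 17.349, West 9.181, Central 2.831, Coastal 1.518, Highland 4.940.
Rounding down: North 10, South 0, East 17, West 9, Central 2, Coastal 1, Highland 4 (total 43).

North 10, South 0, East 17, West 9, Central 2, Coastal 1, Highland 4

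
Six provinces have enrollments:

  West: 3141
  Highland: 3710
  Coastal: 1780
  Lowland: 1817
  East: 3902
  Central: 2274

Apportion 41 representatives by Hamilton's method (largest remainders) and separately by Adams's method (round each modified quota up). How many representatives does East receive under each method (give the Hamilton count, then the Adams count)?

10 and 9

Hamilton: West 8, Highland 9, Coastal 4, Lowland 4, East 10, Central 6.
Adams: West 8, Highland 9, Coastal 4, Lowland 5, East 9, Central 6.
East gets 10 under Hamilton and 9 under Adams.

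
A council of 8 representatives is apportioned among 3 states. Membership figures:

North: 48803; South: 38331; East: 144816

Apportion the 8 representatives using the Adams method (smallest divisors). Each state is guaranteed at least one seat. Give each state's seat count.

Standard divisor 231950/8 ≈ 28993.75; standard quotas: North 1.683, South 1.322, East 4.995.
Rounding up gives 2, 2, 5 = 9 seats, so the divisor must be adjusted.
With modified divisor 37300: modified quotas North 1.308, South 1.028, East 3.882.
Rounding up: North 2, South 2, East 4 (total 8).

North: 2, South: 2, East: 4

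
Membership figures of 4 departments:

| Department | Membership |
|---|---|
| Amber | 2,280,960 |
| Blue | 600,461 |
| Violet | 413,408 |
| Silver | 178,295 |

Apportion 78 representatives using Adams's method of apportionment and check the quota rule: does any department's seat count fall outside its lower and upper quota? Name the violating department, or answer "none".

Standard quotas: Amber 51.226, Blue 13.485, Violet 9.284, Silver 4.004.
Adams allocation: Amber 50, Blue 14, Violet 10, Silver 4.
Amber has quota 51.226 (lower 51, upper 52) but receives 50 — outside the quota interval.

Amber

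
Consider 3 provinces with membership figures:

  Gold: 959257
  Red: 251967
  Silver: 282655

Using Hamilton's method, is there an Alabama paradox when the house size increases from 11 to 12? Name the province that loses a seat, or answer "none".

At 11 seats: Gold 7, Red 2, Silver 2.
At 12 seats: Gold 8, Red 2, Silver 2.
No province's allocation decreased.

none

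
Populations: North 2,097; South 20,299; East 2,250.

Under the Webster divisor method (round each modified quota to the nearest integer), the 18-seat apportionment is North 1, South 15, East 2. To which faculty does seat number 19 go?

North

Priority for the next seat is population ÷ (current seats + 0.5).
Priorities: North 1398.000, South 1309.613, East 900.000.
Highest priority: North.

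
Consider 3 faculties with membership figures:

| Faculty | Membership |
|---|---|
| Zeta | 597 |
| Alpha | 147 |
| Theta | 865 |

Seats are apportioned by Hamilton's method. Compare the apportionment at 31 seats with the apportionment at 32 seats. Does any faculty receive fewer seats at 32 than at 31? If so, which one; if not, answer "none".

none

At 31 seats: Zeta 11, Alpha 3, Theta 17.
At 32 seats: Zeta 12, Alpha 3, Theta 17.
No faculty's allocation decreased.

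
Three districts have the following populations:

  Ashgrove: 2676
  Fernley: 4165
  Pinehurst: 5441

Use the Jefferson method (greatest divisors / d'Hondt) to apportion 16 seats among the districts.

Ashgrove 3, Fernley 6, Pinehurst 7

Standard divisor 12282/16 ≈ 767.625; standard quotas: Ashgrove 3.486, Fernley 5.426, Pinehurst 7.088.
Rounding down gives 3, 5, 7 = 15 seats, so the divisor must be adjusted.
With modified divisor 690: modified quotas Ashgrove 3.878, Fernley 6.036, Pinehurst 7.886.
Rounding down: Ashgrove 3, Fernley 6, Pinehurst 7 (total 16).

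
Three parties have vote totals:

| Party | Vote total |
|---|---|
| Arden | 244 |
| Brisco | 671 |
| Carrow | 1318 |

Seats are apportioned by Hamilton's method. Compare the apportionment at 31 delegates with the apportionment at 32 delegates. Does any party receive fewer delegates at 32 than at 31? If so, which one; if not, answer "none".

Arden

At 31 seats: Arden 4, Brisco 9, Carrow 18.
At 32 seats: Arden 3, Brisco 10, Carrow 19.
Arden drops from 4 to 3.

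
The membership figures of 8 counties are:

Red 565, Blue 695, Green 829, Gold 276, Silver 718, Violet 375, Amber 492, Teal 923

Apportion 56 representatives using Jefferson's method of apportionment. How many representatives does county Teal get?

Standard divisor 4873/56 ≈ 87.018; standard quotas: Red 6.493, Blue 7.987, Green 9.527, Gold 3.172, Silver 8.251, Violet 4.309, Amber 5.654, Teal 10.607.
Rounding down gives 6, 7, 9, 3, 8, 4, 5, 10 = 52 seats, so the divisor must be adjusted.
With modified divisor 81: modified quotas Red 6.975, Blue 8.580, Green 10.235, Gold 3.407, Silver 8.864, Violet 4.630, Amber 6.074, Teal 11.395.
Rounding down: Red 6, Blue 8, Green 10, Gold 3, Silver 8, Violet 4, Amber 6, Teal 11 (total 56).
Teal receives 11.

11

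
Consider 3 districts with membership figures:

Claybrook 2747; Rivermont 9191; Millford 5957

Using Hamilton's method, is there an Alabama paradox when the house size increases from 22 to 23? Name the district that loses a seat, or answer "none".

Claybrook

At 22 seats: Claybrook 4, Rivermont 11, Millford 7.
At 23 seats: Claybrook 3, Rivermont 12, Millford 8.
Claybrook drops from 4 to 3.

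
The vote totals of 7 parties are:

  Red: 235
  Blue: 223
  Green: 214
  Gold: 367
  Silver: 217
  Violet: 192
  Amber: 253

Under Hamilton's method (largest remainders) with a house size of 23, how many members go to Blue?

Total 1701; standard divisor 1701/23 ≈ 73.957.
Standard quotas: Red 3.178, Blue 3.015, Green 2.894, Gold 4.962, Silver 2.934, Violet 2.596, Amber 3.421.
Lower quotas: Red 3, Blue 3, Green 2, Gold 4, Silver 2, Violet 2, Amber 3 (sum 19, leaving 4 seats).
Remainders in descending order: Gold 0.962, Silver 0.934, Green 0.894, Violet 0.596, Amber 0.421, Red 0.178, Blue 0.015.
The surplus seats go to Gold, Silver, Green, Violet.
Blue receives 3.

3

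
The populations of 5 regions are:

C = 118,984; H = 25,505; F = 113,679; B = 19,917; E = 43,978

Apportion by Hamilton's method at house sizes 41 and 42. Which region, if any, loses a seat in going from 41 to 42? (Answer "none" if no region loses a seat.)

none

At 41 seats: C 15, H 3, F 14, B 3, E 6.
At 42 seats: C 15, H 3, F 15, B 3, E 6.
No region's allocation decreased.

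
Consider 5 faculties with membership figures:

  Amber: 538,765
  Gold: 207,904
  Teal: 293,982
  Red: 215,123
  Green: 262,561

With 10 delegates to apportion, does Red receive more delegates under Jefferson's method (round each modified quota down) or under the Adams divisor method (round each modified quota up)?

Adams

Jefferson: Amber 4, Gold 1, Teal 2, Red 1, Green 2.
Adams: Amber 3, Gold 1, Teal 2, Red 2, Green 2.
Red gets 1 under Jefferson and 2 under Adams.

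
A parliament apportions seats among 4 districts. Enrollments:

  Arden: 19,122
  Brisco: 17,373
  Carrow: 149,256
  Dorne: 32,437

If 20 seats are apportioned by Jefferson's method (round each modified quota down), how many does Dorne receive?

3

Standard divisor 218188/20 ≈ 10909.4; standard quotas: Arden 1.753, Brisco 1.592, Carrow 13.681, Dorne 2.973.
Rounding down gives 1, 1, 13, 2 = 17 seats, so the divisor must be adjusted.
With modified divisor 9800: modified quotas Arden 1.951, Brisco 1.773, Carrow 15.230, Dorne 3.310.
Rounding down: Arden 1, Brisco 1, Carrow 15, Dorne 3 (total 20).
Dorne receives 3.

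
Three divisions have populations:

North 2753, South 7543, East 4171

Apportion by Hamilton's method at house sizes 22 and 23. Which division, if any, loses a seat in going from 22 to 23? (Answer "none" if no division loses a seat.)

At 22 seats: North 4, South 12, East 6.
At 23 seats: North 4, South 12, East 7.
No division's allocation decreased.

none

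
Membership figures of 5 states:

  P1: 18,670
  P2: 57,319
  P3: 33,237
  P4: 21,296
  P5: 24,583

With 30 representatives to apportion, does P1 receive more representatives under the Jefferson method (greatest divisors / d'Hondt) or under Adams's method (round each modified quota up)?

Adams

Jefferson: P1 3, P2 12, P3 6, P4 4, P5 5.
Adams: P1 4, P2 11, P3 6, P4 4, P5 5.
P1 gets 3 under Jefferson and 4 under Adams.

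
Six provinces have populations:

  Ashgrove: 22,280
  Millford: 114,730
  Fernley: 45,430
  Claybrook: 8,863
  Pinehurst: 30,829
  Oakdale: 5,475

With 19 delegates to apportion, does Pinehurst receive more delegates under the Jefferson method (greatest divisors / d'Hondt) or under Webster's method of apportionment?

Jefferson: Ashgrove 2, Millford 11, Fernley 4, Claybrook 0, Pinehurst 2, Oakdale 0.
Webster: Ashgrove 2, Millford 9, Fernley 4, Claybrook 1, Pinehurst 3, Oakdale 0.
Pinehurst gets 2 under Jefferson and 3 under Webster.

Webster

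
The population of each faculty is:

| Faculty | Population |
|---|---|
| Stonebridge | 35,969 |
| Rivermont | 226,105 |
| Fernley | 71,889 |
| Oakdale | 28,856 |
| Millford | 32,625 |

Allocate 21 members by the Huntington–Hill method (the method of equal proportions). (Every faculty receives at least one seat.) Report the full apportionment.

With divisor 20042: modified quotas Stonebridge 1.795, Rivermont 11.282, Fernley 3.587, Oakdale 1.440, Millford 1.628.
Geometric-mean thresholds: Stonebridge √(1·2)=1.414, Rivermont √(11·12)=11.489, Fernley √(3·4)=3.464, Oakdale √(1·2)=1.414, Millford √(1·2)=1.414.
Each quota rounded against its threshold gives Stonebridge 2, Rivermont 11, Fernley 4, Oakdale 2, Millford 2 (total 21).

Stonebridge=2, Rivermont=11, Fernley=4, Oakdale=2, Millford=2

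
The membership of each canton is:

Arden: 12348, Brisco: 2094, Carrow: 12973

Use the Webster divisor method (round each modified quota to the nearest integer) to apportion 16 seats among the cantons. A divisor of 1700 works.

Arden 7, Brisco 1, Carrow 8

With modified divisor 1700: modified quotas Arden 7.264, Brisco 1.232, Carrow 7.631.
Rounding to the nearest integer: Arden 7, Brisco 1, Carrow 8 (total 16).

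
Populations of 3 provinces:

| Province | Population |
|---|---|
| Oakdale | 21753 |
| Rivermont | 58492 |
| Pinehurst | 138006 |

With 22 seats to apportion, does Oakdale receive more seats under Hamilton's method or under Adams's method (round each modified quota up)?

Adams

Hamilton: Oakdale 2, Rivermont 6, Pinehurst 14.
Adams: Oakdale 3, Rivermont 6, Pinehurst 13.
Oakdale gets 2 under Hamilton and 3 under Adams.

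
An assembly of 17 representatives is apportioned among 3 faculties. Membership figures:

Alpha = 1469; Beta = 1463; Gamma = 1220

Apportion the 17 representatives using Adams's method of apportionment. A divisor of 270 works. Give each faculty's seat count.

Alpha=6, Beta=6, Gamma=5

With modified divisor 270: modified quotas Alpha 5.441, Beta 5.419, Gamma 4.519.
Rounding up: Alpha 6, Beta 6, Gamma 5 (total 17).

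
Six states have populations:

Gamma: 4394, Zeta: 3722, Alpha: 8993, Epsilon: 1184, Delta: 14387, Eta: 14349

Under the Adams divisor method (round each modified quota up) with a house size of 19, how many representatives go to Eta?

5

Standard divisor 47029/19 ≈ 2475.211; standard quotas: Gamma 1.775, Zeta 1.504, Alpha 3.633, Epsilon 0.478, Delta 5.812, Eta 5.797.
Rounding up gives 2, 2, 4, 1, 6, 6 = 21 seats, so the divisor must be adjusted.
With modified divisor 2900: modified quotas Gamma 1.515, Zeta 1.283, Alpha 3.101, Epsilon 0.408, Delta 4.961, Eta 4.948.
Rounding up: Gamma 2, Zeta 2, Alpha 4, Epsilon 1, Delta 5, Eta 5 (total 19).
Eta receives 5.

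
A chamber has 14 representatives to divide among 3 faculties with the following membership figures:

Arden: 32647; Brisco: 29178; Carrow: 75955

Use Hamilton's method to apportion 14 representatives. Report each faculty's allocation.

Standard divisor: 137780 ÷ 14 ≈ 9841.429.
Standard quotas: Arden 3.3173, Brisco 2.9648, Carrow 7.7179.
Lower quotas: Arden 3, Brisco 2, Carrow 7 (sum 12, leaving 2 seats).
Remainders in descending order: Brisco 0.9648, Carrow 0.7179, Arden 0.3173.
The surplus seats go to Brisco, Carrow.

Arden=3, Brisco=3, Carrow=8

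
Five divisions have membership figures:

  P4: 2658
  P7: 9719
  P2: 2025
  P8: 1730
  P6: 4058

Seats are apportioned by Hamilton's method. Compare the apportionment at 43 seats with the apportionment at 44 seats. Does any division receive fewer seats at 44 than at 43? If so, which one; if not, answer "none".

At 43 seats: P4 6, P7 21, P2 4, P8 4, P6 8.
At 44 seats: P4 6, P7 21, P2 4, P8 4, P6 9.
No division's allocation decreased.

none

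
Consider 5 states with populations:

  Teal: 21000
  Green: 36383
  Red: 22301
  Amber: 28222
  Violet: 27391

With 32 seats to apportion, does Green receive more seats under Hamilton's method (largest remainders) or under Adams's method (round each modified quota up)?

Hamilton

Hamilton: Teal 5, Green 9, Red 5, Amber 7, Violet 6.
Adams: Teal 5, Green 8, Red 5, Amber 7, Violet 7.
Green gets 9 under Hamilton and 8 under Adams.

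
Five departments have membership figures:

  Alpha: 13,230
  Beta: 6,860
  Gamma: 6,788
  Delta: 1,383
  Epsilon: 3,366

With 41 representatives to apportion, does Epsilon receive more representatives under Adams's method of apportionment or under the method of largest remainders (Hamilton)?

Adams

Adams: Alpha 16, Beta 9, Gamma 9, Delta 2, Epsilon 5.
Hamilton: Alpha 17, Beta 9, Gamma 9, Delta 2, Epsilon 4.
Epsilon gets 5 under Adams and 4 under Hamilton.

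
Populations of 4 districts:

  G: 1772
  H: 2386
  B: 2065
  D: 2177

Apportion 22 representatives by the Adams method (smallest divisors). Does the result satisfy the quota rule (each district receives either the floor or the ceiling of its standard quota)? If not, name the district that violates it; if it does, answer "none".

Standard quotas: G 4.641, H 6.249, B 5.408, D 5.702.
Adams allocation: G 5, H 6, B 5, D 6.
Every allocation lies between the lower and upper quota.

none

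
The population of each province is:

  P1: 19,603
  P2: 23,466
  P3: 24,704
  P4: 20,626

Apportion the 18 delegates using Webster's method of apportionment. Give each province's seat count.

Standard divisor 88399/18 ≈ 4911.056; standard quotas: P1 3.992, P2 4.778, P3 5.030, P4 4.200.
Rounding to the nearest integer gives P1 4, P2 5, P3 5, P4 4 — total 18, matching the house size, so no adjustment is needed.

P1 4; P2 5; P3 5; P4 4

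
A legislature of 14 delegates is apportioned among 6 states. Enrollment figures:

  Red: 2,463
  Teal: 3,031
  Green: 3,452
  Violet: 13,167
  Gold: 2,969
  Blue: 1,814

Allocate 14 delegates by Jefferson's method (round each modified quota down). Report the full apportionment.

Standard divisor 26896/14 ≈ 1921.143; standard quotas: Red 1.282, Teal 1.578, Green 1.797, Violet 6.854, Gold 1.545, Blue 0.944.
Rounding down gives 1, 1, 1, 6, 1, 0 = 10 seats, so the divisor must be adjusted.
With modified divisor 1600: modified quotas Red 1.539, Teal 1.894, Green 2.158, Violet 8.229, Gold 1.856, Blue 1.134.
Rounding down: Red 1, Teal 1, Green 2, Violet 8, Gold 1, Blue 1 (total 14).

Red=1, Teal=1, Green=2, Violet=8, Gold=1, Blue=1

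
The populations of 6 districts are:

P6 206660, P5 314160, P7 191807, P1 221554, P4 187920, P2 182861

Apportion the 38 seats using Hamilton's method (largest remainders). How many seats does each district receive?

Standard divisor: 1304962 ÷ 38 ≈ 34341.105.
Standard quotas: P6 6.0179, P5 9.1482, P7 5.5853, P1 6.4516, P4 5.4722, P2 5.3248.
Lower quotas: P6 6, P5 9, P7 5, P1 6, P4 5, P2 5 (sum 36, leaving 2 seats).
Remainders in descending order: P7 0.5853, P4 0.4722, P1 0.4516, P2 0.3248, P5 0.1482, P6 0.0179.
Largest remainders: P7, P4 receive the extra seats.

P6 6, P5 9, P7 6, P1 6, P4 6, P2 5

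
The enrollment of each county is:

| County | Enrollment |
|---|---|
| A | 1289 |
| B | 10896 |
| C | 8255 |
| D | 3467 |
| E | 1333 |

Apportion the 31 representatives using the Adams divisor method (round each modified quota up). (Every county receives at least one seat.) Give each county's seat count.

A=2, B=13, C=10, D=4, E=2

Standard divisor 25240/31 ≈ 814.194; standard quotas: A 1.583, B 13.383, C 10.139, D 4.258, E 1.637.
Rounding up gives 2, 14, 11, 5, 2 = 34 seats, so the divisor must be adjusted.
With modified divisor 900: modified quotas A 1.432, B 12.107, C 9.172, D 3.852, E 1.481.
Rounding up: A 2, B 13, C 10, D 4, E 2 (total 31).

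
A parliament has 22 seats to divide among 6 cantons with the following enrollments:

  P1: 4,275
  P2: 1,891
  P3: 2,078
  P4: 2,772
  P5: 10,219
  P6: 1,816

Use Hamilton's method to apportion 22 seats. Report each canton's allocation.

Standard divisor: 23051 ÷ 22 ≈ 1047.773.
Standard quotas: P1 4.0801, P2 1.8048, P3 1.9833, P4 2.6456, P5 9.7531, P6 1.7332.
Lower quotas: P1 4, P2 1, P3 1, P4 2, P5 9, P6 1 (sum 18, leaving 4 seats).
Remainders in descending order: P3 0.9833, P2 0.8048, P5 0.7531, P6 0.7332, P4 0.6456, P1 0.0801.
The surplus seats go to P3, P2, P5, P6.

P1: 4, P2: 2, P3: 2, P4: 2, P5: 10, P6: 2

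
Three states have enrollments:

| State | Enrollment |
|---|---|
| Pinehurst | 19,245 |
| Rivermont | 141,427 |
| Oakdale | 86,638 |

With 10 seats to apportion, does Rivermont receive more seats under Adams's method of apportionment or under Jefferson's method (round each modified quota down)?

Adams: Pinehurst 1, Rivermont 5, Oakdale 4.
Jefferson: Pinehurst 0, Rivermont 6, Oakdale 4.
Rivermont gets 5 under Adams and 6 under Jefferson.

Jefferson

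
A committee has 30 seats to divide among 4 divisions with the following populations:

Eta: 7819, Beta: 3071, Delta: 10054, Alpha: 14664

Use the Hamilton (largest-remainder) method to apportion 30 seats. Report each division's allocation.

The standard divisor is 35608/30 ≈ 1186.933.
Standard quotas: Eta 6.5876, Beta 2.5873, Delta 8.4706, Alpha 12.3545.
Lower quotas: Eta 6, Beta 2, Delta 8, Alpha 12 (sum 28, leaving 2 seats).
Remainders in descending order: Eta 0.5876, Beta 0.5873, Delta 0.4706, Alpha 0.3545.
Largest remainders: Eta, Beta receive the extra seats.

Eta: 7, Beta: 3, Delta: 8, Alpha: 12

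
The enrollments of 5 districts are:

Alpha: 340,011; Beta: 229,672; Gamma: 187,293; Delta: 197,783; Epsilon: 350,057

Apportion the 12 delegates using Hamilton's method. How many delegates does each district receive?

Standard divisor: 1304816 ÷ 12 ≈ 108734.667.
Standard quotas: Alpha 3.1270, Beta 2.1122, Gamma 1.7225, Delta 1.8190, Epsilon 3.2194.
Lower quotas: Alpha 3, Beta 2, Gamma 1, Delta 1, Epsilon 3 (sum 10, leaving 2 seats).
Remainders in descending order: Delta 0.8190, Gamma 0.7225, Epsilon 0.2194, Alpha 0.1270, Beta 0.1122.
The surplus seats go to Delta, Gamma.

Alpha=3, Beta=2, Gamma=2, Delta=2, Epsilon=3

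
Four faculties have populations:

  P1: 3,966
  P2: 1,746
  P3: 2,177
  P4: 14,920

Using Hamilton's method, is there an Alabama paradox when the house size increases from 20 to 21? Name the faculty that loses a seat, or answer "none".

P2

At 20 seats: P1 3, P2 2, P3 2, P4 13.
At 21 seats: P1 4, P2 1, P3 2, P4 14.
P2 drops from 2 to 1.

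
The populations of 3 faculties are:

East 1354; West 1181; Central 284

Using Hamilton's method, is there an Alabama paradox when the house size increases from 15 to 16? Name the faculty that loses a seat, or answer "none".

Central

At 15 seats: East 7, West 6, Central 2.
At 16 seats: East 8, West 7, Central 1.
Central drops from 2 to 1.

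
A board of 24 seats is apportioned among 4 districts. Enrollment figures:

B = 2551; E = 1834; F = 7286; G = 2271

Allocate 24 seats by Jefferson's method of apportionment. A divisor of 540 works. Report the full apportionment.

With modified divisor 540: modified quotas B 4.724, E 3.396, F 13.493, G 4.206.
Rounding down: B 4, E 3, F 13, G 4 (total 24).

B=4, E=3, F=13, G=4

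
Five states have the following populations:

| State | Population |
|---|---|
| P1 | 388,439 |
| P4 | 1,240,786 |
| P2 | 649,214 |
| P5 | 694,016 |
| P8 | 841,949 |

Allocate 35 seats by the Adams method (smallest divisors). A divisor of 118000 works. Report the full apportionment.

P1: 4, P4: 11, P2: 6, P5: 6, P8: 8

With modified divisor 118000: modified quotas P1 3.292, P4 10.515, P2 5.502, P5 5.881, P8 7.135.
Rounding up: P1 4, P4 11, P2 6, P5 6, P8 8 (total 35).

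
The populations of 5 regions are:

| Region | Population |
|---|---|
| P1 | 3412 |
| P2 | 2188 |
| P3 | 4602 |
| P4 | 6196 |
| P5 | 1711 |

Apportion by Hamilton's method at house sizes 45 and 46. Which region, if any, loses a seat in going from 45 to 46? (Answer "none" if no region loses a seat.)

At 45 seats: P1 9, P2 6, P3 11, P4 15, P5 4.
At 46 seats: P1 9, P2 5, P3 12, P4 16, P5 4.
P2 drops from 6 to 5.

P2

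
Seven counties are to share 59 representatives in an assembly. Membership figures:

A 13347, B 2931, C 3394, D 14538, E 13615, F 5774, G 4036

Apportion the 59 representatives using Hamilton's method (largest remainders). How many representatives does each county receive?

Standard divisor: 57635 ÷ 59 ≈ 976.864.
Standard quotas: A 13.6631, B 3.0004, C 3.4744, D 14.8823, E 13.9375, F 5.9107, G 4.1316.
Lower quotas: A 13, B 3, C 3, D 14, E 13, F 5, G 4 (sum 55, leaving 4 seats).
Remainders in descending order: E 0.9375, F 0.9107, D 0.8823, A 0.6631, C 0.4744, G 0.1316, B 0.0004.
Largest remainders: E, F, D, A receive the extra seats.

A: 14, B: 3, C: 3, D: 15, E: 14, F: 6, G: 4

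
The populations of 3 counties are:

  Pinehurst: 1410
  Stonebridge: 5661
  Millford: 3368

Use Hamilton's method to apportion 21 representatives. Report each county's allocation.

Pinehurst 3; Stonebridge 11; Millford 7

Standard divisor: 10439 ÷ 21 ≈ 497.095.
Standard quotas: Pinehurst 2.8365, Stonebridge 11.3882, Millford 6.7754.
Lower quotas: Pinehurst 2, Stonebridge 11, Millford 6 (sum 19, leaving 2 seats).
Remainders in descending order: Pinehurst 0.8365, Millford 0.7754, Stonebridge 0.3882.
Largest remainders: Pinehurst, Millford receive the extra seats.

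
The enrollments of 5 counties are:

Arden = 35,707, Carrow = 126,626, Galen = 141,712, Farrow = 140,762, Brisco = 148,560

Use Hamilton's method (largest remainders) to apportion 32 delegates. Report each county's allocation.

The standard divisor is 593367/32 ≈ 18542.719.
Standard quotas: Arden 1.9257, Carrow 6.8289, Galen 7.6425, Farrow 7.5912, Brisco 8.0118.
Lower quotas: Arden 1, Carrow 6, Galen 7, Farrow 7, Brisco 8 (sum 29, leaving 3 seats).
Remainders in descending order: Arden 0.9257, Carrow 0.8289, Galen 0.6425, Farrow 0.5912, Brisco 0.0118.
Largest remainders: Arden, Carrow, Galen receive the extra seats.

Arden=2; Carrow=7; Galen=8; Farrow=7; Brisco=8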